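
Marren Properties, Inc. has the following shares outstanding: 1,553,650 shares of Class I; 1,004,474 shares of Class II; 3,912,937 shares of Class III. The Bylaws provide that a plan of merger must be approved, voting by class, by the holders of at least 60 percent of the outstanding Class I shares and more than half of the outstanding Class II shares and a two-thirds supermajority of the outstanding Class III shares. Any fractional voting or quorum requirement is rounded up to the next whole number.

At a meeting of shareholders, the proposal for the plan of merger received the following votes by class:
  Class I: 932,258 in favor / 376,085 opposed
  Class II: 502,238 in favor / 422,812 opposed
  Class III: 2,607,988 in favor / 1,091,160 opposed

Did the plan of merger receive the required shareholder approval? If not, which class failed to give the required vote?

Not approved — the Class III shares did not give the required vote.

Class I: 3/5 of 1553650 = 932190; 932,190 required, 932,258 in favor — approved.
Class II: a majority of 1004474 is 502238; 502,238 required, 502,238 in favor — approved.
Class III: 2/3 of 3912937 = 2608624.67, rounded up to 2608625; 2,608,625 required, 2,607,988 in favor — not approved.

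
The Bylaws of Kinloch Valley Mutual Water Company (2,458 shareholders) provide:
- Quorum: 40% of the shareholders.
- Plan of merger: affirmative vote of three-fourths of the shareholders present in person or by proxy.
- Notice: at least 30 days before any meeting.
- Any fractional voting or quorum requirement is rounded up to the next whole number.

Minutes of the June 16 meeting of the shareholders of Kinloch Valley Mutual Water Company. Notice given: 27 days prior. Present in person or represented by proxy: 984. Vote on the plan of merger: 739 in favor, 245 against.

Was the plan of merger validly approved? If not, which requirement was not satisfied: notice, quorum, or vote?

Notice: 27 days given; 30 required. Not satisfied.
Quorum: 40% of 2,458 = 983.20, rounded up to 984; 984 present. Satisfied.
Vote: requires three-fourths of those present (984); 3/4 of 984 = 738, so 738 needed; 739 in favor. Satisfied.

Invalid — notice requirement not satisfied.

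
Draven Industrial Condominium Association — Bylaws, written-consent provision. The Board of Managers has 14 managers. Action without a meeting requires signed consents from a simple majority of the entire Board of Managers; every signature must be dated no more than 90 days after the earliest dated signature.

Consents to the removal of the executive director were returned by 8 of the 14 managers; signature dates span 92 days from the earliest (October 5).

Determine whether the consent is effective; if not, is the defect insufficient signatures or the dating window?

Not effective — dating-window requirement not satisfied.

Signatures required: a simple majority of 14 — a majority of 14 is 8, so 8 needed; 8 signed. Sufficient.
Dating window: the latest signature is 92 days after the earliest; the limit is 90 days. Outside the window.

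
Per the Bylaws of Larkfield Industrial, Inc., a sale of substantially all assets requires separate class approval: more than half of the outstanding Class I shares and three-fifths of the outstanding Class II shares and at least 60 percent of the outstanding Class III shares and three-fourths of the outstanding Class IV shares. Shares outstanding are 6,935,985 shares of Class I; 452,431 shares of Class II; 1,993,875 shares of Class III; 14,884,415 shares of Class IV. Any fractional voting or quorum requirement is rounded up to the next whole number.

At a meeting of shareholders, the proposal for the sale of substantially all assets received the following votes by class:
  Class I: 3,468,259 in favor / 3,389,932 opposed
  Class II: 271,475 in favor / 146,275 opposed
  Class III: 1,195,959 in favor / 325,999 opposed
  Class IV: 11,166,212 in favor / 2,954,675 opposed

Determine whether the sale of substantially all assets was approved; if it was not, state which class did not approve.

Class I: a majority of 6935985 is 3467993; 3,467,993 required, 3,468,259 in favor — approved.
Class II: 3/5 of 452431 = 271458.60, rounded up to 271459; 271,459 required, 271,475 in favor — approved.
Class III: 3/5 of 1993875 = 1196325; 1,196,325 required, 1,195,959 in favor — not approved.
Class IV: 3/4 of 14884415 = 11163311.25, rounded up to 11163312; 11,163,312 required, 11,166,212 in favor — approved.

Not approved — the Class III shares did not give the required vote.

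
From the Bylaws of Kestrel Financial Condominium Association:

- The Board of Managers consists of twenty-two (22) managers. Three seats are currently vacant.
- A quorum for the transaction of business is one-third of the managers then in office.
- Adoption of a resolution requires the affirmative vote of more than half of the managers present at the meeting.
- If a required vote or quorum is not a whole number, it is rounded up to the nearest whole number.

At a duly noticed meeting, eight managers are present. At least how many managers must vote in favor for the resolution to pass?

The resolution requires a majority of the managers present (8).
A majority of 8 is 5.

5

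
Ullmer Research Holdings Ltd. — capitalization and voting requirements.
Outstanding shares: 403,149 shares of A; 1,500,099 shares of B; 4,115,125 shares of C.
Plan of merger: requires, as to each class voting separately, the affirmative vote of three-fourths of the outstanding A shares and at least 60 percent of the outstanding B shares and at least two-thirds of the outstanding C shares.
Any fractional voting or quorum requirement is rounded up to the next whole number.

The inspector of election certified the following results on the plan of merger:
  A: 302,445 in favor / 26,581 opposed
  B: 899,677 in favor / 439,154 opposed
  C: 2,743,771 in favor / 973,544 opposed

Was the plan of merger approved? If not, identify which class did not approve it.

A: 3/4 of 403149 = 302361.75, rounded up to 302362; 302,362 required, 302,445 in favor — approved.
B: 3/5 of 1500099 = 900059.40, rounded up to 900060; 900,060 required, 899,677 in favor — not approved.
C: 2/3 of 4115125 = 2743416.67, rounded up to 2743417; 2,743,417 required, 2,743,771 in favor — approved.

Not approved — the B shares did not give the required vote.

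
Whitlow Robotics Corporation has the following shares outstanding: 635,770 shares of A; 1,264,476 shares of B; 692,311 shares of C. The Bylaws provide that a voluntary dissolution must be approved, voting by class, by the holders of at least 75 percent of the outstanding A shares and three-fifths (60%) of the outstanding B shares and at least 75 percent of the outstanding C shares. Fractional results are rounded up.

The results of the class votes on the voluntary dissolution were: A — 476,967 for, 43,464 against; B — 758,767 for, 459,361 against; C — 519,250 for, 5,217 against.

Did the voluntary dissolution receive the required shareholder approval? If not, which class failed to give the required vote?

A: 3/4 of 635770 = 476827.50, rounded up to 476828; 476,828 required, 476,967 in favor — approved.
B: 3/5 of 1264476 = 758685.60, rounded up to 758686; 758,686 required, 758,767 in favor — approved.
C: 3/4 of 692311 = 519233.25, rounded up to 519234; 519,234 required, 519,250 in favor — approved.

Approved — every class gave the required vote.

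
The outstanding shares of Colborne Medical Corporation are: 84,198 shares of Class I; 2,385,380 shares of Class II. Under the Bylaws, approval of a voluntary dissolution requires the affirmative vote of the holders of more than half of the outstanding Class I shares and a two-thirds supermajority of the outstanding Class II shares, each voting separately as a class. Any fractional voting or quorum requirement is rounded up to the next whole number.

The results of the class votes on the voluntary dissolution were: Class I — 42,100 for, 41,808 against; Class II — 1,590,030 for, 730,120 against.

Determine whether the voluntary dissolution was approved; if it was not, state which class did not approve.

Not approved — the Class II shares did not give the required vote.

Class I: a majority of 84198 is 42100; 42,100 required, 42,100 in favor — approved.
Class II: 2/3 of 2385380 = 1590253.33, rounded up to 1590254; 1,590,254 required, 1,590,030 in favor — not approved.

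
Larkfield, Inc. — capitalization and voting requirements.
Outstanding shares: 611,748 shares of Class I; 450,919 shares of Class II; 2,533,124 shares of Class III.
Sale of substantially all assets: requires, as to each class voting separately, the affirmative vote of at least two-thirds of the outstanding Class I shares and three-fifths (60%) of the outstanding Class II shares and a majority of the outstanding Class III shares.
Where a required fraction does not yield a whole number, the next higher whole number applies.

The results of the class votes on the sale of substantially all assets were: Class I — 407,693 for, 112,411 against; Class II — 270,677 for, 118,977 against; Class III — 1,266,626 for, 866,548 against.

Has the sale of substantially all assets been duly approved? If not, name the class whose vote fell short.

Class I: 2/3 of 611748 = 407832; 407,832 required, 407,693 in favor — not approved.
Class II: 3/5 of 450919 = 270551.40, rounded up to 270552; 270,552 required, 270,677 in favor — approved.
Class III: a majority of 2533124 is 1266563; 1,266,563 required, 1,266,626 in favor — approved.

Not approved — the Class I shares did not give the required vote.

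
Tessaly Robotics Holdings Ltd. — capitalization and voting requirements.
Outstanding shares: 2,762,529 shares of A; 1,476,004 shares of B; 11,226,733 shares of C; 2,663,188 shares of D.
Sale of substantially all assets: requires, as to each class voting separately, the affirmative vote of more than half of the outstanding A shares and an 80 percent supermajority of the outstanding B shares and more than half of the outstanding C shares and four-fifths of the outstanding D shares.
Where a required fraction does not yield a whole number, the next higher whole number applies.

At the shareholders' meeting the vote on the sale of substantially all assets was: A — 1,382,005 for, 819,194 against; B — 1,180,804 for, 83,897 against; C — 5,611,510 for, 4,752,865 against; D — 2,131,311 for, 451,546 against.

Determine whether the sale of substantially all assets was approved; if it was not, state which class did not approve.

A: a majority of 2762529 is 1381265; 1,381,265 required, 1,382,005 in favor — approved.
B: 4/5 of 1476004 = 1180803.20, rounded up to 1180804; 1,180,804 required, 1,180,804 in favor — approved.
C: a majority of 11226733 is 5613367; 5,613,367 required, 5,611,510 in favor — not approved.
D: 4/5 of 2663188 = 2130550.40, rounded up to 2130551; 2,130,551 required, 2,131,311 in favor — approved.

Not approved — the C shares did not give the required vote.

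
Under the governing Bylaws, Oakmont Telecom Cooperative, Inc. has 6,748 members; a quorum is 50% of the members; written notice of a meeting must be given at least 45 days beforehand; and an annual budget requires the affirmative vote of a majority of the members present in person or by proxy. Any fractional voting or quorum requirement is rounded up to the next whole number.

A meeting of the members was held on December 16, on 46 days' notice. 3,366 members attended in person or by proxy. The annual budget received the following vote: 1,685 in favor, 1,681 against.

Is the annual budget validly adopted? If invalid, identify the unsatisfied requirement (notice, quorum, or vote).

Invalid — quorum requirement not satisfied.

Notice: 46 days given; 45 required. Satisfied.
Quorum: 50% of 6,748 = 3,374; 3,366 present. Not satisfied.
Vote: requires a majority of those present (3,366); a majority of 3366 is 1684, so 1,684 needed; 1,685 in favor. Satisfied.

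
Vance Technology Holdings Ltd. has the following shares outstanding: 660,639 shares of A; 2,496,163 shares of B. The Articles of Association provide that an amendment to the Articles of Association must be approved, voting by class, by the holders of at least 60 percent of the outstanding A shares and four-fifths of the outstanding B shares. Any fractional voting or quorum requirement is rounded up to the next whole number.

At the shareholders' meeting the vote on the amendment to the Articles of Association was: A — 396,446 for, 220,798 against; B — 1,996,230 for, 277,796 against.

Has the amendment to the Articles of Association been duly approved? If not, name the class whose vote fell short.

A: 3/5 of 660639 = 396383.40, rounded up to 396384; 396,384 required, 396,446 in favor — approved.
B: 4/5 of 2496163 = 1996930.40, rounded up to 1996931; 1,996,931 required, 1,996,230 in favor — not approved.

Not approved — the B shares did not give the required vote.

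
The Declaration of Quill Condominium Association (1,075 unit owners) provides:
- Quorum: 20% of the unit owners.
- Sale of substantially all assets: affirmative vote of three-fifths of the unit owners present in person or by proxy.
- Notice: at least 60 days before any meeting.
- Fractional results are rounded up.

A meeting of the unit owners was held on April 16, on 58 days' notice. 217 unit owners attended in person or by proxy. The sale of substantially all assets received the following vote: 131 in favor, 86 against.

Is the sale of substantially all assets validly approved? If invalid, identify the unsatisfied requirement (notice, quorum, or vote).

Invalid — notice requirement not satisfied.

Notice: 58 days given; 60 required. Not satisfied.
Quorum: 20% of 1,075 = 215; 217 present. Satisfied.
Vote: requires three-fifths of those present (217); 3/5 of 217 = 130.20, rounded up to 131, so 131 needed; 131 in favor. Satisfied.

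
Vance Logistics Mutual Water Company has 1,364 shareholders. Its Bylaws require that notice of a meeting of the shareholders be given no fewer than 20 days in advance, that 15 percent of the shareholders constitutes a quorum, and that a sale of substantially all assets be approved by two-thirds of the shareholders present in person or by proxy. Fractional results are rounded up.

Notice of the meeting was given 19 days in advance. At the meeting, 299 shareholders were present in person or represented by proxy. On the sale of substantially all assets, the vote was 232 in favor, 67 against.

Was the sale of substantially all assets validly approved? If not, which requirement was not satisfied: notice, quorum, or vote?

Notice: 19 days given; 20 required. Not satisfied.
Quorum: 15% of 1,364 = 204.60, rounded up to 205; 299 present. Satisfied.
Vote: requires two-thirds of those present (299); 2/3 of 299 = 199.33, rounded up to 200, so 200 needed; 232 in favor. Satisfied.

Invalid — notice requirement not satisfied.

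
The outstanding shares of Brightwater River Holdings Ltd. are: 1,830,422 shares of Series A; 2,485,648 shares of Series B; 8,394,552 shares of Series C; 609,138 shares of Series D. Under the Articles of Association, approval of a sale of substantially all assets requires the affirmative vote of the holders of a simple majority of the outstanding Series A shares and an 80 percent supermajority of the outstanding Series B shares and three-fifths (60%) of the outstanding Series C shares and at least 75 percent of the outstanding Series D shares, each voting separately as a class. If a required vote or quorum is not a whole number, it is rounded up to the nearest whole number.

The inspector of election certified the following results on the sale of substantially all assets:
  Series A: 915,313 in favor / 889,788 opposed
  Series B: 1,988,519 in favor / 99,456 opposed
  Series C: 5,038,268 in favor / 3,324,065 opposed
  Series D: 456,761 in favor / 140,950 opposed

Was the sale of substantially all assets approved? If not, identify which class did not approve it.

Not approved — the Series D shares did not give the required vote.

Series A: a majority of 1830422 is 915212; 915,212 required, 915,313 in favor — approved.
Series B: 4/5 of 2485648 = 1988518.40, rounded up to 1988519; 1,988,519 required, 1,988,519 in favor — approved.
Series C: 3/5 of 8394552 = 5036731.20, rounded up to 5036732; 5,036,732 required, 5,038,268 in favor — approved.
Series D: 3/4 of 609138 = 456853.50, rounded up to 456854; 456,854 required, 456,761 in favor — not approved.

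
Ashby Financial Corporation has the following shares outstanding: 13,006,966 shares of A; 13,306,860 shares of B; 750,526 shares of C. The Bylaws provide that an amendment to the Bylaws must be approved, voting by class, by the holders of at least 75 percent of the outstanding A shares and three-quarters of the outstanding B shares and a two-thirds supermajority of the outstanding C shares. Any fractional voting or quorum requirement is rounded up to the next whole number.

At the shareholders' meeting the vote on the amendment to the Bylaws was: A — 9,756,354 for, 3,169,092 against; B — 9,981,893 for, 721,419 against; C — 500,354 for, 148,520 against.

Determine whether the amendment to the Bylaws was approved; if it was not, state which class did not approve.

A: 3/4 of 13006966 = 9755224.50, rounded up to 9755225; 9,755,225 required, 9,756,354 in favor — approved.
B: 3/4 of 13306860 = 9980145; 9,980,145 required, 9,981,893 in favor — approved.
C: 2/3 of 750526 = 500350.67, rounded up to 500351; 500,351 required, 500,354 in favor — approved.

Approved — every class gave the required vote.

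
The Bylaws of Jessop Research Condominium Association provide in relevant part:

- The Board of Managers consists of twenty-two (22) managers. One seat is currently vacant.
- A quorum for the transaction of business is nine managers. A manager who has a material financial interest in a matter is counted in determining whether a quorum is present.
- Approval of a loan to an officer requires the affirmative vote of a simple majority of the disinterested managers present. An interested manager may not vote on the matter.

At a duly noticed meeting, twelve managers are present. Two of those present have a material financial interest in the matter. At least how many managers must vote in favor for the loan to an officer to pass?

6

The loan to an officer requires a majority of the disinterested managers present (12 − 2 = 10).
A majority of 10 is 6.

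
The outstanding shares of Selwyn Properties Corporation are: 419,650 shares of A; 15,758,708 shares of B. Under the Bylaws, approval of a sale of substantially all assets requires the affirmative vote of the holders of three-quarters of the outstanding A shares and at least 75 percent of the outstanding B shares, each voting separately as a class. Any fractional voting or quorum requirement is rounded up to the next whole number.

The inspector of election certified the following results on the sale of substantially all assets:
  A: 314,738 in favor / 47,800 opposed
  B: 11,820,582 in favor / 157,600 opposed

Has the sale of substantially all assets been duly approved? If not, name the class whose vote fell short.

A: 3/4 of 419650 = 314737.50, rounded up to 314738; 314,738 required, 314,738 in favor — approved.
B: 3/4 of 15758708 = 11819031; 11,819,031 required, 11,820,582 in favor — approved.

Approved — every class gave the required vote.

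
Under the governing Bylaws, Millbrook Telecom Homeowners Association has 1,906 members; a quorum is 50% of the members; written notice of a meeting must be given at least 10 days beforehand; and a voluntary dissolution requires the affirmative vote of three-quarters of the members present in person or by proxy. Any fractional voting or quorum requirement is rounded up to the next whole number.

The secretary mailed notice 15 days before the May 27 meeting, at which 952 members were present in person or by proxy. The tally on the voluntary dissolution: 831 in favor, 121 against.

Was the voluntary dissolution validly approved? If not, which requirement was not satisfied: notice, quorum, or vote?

Notice: 15 days given; 10 required. Satisfied.
Quorum: 50% of 1,906 = 953; 952 present. Not satisfied.
Vote: requires three-fourths of those present (952); 3/4 of 952 = 714, so 714 needed; 831 in favor. Satisfied.

Invalid — quorum requirement not satisfied.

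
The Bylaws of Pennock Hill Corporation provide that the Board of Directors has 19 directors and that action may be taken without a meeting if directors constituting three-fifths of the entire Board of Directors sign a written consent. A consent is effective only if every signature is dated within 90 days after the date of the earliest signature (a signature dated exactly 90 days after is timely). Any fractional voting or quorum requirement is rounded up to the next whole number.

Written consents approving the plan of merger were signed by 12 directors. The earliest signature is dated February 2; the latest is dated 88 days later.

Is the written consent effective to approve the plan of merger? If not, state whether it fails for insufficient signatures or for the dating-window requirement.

Effective — both the signature and dating-window requirements are satisfied.

Signatures required: three-fifths of 19 — 3/5 of 19 = 11.40, rounded up to 12, so 12 needed; 12 signed. Sufficient.
Dating window: the latest signature is 88 days after the earliest; the limit is 90 days. Within the window.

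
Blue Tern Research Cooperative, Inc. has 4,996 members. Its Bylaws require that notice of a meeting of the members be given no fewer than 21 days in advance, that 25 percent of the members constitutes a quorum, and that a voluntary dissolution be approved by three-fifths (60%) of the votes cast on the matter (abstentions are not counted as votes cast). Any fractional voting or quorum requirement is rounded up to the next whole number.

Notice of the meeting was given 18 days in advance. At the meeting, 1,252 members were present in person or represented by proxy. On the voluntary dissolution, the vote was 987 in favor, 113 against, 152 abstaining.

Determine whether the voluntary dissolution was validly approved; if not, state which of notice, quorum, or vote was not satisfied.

Invalid — notice requirement not satisfied.

Notice: 18 days given; 21 required. Not satisfied.
Quorum: 25% of 4,996 = 1,249; 1,252 present. Satisfied.
Vote: requires three-fifths of the votes cast (1,252 − 152 abstaining = 1,100); 3/5 of 1100 = 660, so 660 needed; 987 in favor. Satisfied.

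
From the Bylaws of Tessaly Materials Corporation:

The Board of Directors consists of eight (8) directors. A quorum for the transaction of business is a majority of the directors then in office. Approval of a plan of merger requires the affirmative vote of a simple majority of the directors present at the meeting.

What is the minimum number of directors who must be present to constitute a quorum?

A majority of 8 is 5.

5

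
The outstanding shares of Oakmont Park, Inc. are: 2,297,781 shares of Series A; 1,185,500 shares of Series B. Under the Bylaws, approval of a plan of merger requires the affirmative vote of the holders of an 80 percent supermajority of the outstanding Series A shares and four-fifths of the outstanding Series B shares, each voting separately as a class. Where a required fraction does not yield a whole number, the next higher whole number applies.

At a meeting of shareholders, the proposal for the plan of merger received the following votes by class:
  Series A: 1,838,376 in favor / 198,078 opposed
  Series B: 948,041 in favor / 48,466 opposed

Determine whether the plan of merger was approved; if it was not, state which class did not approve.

Series A: 4/5 of 2297781 = 1838224.80, rounded up to 1838225; 1,838,225 required, 1,838,376 in favor — approved.
Series B: 4/5 of 1185500 = 948400; 948,400 required, 948,041 in favor — not approved.

Not approved — the Series B shares did not give the required vote.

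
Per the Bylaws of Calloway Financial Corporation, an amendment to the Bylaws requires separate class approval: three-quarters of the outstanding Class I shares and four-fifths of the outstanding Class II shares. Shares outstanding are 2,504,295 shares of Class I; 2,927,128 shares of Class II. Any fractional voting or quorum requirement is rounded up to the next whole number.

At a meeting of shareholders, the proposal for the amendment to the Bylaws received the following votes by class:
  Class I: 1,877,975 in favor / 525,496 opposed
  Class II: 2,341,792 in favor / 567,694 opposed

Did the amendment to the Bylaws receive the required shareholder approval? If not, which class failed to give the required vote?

Class I: 3/4 of 2504295 = 1878221.25, rounded up to 1878222; 1,878,222 required, 1,877,975 in favor — not approved.
Class II: 4/5 of 2927128 = 2341702.40, rounded up to 2341703; 2,341,703 required, 2,341,792 in favor — approved.

Not approved — the Class I shares did not give the required vote.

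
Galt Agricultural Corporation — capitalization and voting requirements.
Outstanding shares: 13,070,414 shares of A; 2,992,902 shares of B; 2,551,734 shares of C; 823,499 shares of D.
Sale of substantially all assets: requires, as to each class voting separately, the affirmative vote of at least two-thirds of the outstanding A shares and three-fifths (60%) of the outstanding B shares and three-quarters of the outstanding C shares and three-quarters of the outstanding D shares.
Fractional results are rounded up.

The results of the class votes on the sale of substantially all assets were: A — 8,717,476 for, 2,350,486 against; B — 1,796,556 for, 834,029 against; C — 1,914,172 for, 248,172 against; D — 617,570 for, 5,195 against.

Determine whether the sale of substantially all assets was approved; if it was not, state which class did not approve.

Not approved — the D shares did not give the required vote.

A: 2/3 of 13070414 = 8713609.33, rounded up to 8713610; 8,713,610 required, 8,717,476 in favor — approved.
B: 3/5 of 2992902 = 1795741.20, rounded up to 1795742; 1,795,742 required, 1,796,556 in favor — approved.
C: 3/4 of 2551734 = 1913800.50, rounded up to 1913801; 1,913,801 required, 1,914,172 in favor — approved.
D: 3/4 of 823499 = 617624.25, rounded up to 617625; 617,625 required, 617,570 in favor — not approved.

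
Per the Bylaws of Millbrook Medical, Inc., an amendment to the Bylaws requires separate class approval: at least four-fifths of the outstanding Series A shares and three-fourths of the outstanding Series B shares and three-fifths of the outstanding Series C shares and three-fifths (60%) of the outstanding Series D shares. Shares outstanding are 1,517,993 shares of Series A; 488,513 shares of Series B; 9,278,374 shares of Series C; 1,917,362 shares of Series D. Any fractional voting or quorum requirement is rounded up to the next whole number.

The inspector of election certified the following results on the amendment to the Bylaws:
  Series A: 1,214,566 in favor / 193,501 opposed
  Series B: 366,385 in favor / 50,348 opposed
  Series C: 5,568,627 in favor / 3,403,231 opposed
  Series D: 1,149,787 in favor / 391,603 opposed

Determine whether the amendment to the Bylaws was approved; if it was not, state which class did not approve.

Series A: 4/5 of 1517993 = 1214394.40, rounded up to 1214395; 1,214,395 required, 1,214,566 in favor — approved.
Series B: 3/4 of 488513 = 366384.75, rounded up to 366385; 366,385 required, 366,385 in favor — approved.
Series C: 3/5 of 9278374 = 5567024.40, rounded up to 5567025; 5,567,025 required, 5,568,627 in favor — approved.
Series D: 3/5 of 1917362 = 1150417.20, rounded up to 1150418; 1,150,418 required, 1,149,787 in favor — not approved.

Not approved — the Series D shares did not give the required vote.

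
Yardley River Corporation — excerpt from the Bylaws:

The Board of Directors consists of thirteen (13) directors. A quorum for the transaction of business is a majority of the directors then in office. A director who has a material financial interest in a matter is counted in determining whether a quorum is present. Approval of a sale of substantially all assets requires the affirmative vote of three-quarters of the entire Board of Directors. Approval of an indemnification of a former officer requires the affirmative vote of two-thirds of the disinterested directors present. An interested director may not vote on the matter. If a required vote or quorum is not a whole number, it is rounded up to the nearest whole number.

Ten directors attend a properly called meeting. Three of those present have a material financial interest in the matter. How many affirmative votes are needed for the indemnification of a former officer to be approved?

5

The indemnification of a former officer requires two-thirds of the disinterested directors present (10 − 3 = 7).
2/3 of 7 = 4.67, rounded up to 5.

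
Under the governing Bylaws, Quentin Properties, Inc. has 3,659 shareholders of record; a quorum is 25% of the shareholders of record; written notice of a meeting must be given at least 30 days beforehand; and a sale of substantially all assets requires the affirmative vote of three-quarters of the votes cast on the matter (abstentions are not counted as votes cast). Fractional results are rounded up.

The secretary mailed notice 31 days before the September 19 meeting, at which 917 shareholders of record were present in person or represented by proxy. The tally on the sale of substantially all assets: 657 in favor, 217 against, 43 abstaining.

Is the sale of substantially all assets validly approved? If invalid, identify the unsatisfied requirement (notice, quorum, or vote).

Notice: 31 days given; 30 required. Satisfied.
Quorum: 25% of 3,659 = 914.75, rounded up to 915; 917 present. Satisfied.
Vote: requires three-fourths of the votes cast (917 − 43 abstaining = 874); 3/4 of 874 = 655.50, rounded up to 656, so 656 needed; 657 in favor. Satisfied.

Valid — all requirements satisfied.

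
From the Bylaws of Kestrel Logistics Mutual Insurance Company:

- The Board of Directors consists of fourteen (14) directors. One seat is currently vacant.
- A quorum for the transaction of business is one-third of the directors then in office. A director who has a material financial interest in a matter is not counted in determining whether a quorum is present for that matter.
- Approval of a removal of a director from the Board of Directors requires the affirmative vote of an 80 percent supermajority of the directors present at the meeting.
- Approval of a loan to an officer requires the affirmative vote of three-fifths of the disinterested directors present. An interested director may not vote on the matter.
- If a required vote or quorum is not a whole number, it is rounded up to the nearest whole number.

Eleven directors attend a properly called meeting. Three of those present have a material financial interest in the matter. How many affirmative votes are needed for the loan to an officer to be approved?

The loan to an officer requires three-fifths of the disinterested directors present (11 − 3 = 8).
3/5 of 8 = 4.80, rounded up to 5.

5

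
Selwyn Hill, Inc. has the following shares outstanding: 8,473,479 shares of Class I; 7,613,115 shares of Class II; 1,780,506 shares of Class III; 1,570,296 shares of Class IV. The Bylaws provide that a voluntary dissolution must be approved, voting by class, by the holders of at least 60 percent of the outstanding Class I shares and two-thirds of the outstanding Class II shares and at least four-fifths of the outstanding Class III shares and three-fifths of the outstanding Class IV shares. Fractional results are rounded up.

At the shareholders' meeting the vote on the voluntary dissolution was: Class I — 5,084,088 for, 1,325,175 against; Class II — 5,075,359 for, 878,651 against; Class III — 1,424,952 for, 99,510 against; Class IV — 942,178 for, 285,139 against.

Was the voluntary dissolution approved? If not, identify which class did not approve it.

Class I: 3/5 of 8473479 = 5084087.40, rounded up to 5084088; 5,084,088 required, 5,084,088 in favor — approved.
Class II: 2/3 of 7613115 = 5075410; 5,075,410 required, 5,075,359 in favor — not approved.
Class III: 4/5 of 1780506 = 1424404.80, rounded up to 1424405; 1,424,405 required, 1,424,952 in favor — approved.
Class IV: 3/5 of 1570296 = 942177.60, rounded up to 942178; 942,178 required, 942,178 in favor — approved.

Not approved — the Class II shares did not give the required vote.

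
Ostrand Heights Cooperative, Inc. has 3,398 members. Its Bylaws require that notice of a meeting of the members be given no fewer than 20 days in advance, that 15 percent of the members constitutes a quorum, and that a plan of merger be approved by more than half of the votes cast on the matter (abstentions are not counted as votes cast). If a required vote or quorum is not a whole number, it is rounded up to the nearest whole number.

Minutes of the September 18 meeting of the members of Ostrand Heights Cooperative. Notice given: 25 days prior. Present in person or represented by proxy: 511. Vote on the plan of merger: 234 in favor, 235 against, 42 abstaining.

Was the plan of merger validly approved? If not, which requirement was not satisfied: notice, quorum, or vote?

Invalid — vote requirement not satisfied.

Notice: 25 days given; 20 required. Satisfied.
Quorum: 15% of 3,398 = 509.70, rounded up to 510; 511 present. Satisfied.
Vote: requires a majority of the votes cast (511 − 42 abstaining = 469); a majority of 469 is 235, so 235 needed; 234 in favor. Not satisfied.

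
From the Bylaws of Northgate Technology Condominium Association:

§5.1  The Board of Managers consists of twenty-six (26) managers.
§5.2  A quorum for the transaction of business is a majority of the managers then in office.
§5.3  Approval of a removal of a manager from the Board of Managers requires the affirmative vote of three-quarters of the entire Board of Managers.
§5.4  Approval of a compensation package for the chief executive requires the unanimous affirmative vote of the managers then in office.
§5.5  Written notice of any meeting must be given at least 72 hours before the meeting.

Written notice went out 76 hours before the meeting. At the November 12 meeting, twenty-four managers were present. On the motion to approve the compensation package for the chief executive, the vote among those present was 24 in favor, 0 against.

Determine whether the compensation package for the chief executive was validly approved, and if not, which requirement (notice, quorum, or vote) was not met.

Notice: 76 hours given; 72 required (76 ≥ 72). Satisfied.
Quorum: 24 present; quorum is 14. Satisfied.
Vote: the compensation package for the chief executive requires the unanimous vote of the managers then in office (26). Unanimous means all 26, so 26 affirmative votes are needed; 24 voted in favor. Not satisfied.

Invalid — vote requirement not satisfied.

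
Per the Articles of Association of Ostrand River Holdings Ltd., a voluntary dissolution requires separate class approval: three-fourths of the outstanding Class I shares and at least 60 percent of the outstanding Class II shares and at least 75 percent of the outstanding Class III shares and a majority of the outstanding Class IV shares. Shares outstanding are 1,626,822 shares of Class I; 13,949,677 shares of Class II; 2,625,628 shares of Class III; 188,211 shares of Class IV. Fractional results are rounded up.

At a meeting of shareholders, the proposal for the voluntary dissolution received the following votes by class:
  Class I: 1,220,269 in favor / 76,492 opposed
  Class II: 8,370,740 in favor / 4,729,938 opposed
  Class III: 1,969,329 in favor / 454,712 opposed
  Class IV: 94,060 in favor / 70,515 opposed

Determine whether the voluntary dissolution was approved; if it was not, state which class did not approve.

Class I: 3/4 of 1626822 = 1220116.50, rounded up to 1220117; 1,220,117 required, 1,220,269 in favor — approved.
Class II: 3/5 of 13949677 = 8369806.20, rounded up to 8369807; 8,369,807 required, 8,370,740 in favor — approved.
Class III: 3/4 of 2625628 = 1969221; 1,969,221 required, 1,969,329 in favor — approved.
Class IV: a majority of 188211 is 94106; 94,106 required, 94,060 in favor — not approved.

Not approved — the Class IV shares did not give the required vote.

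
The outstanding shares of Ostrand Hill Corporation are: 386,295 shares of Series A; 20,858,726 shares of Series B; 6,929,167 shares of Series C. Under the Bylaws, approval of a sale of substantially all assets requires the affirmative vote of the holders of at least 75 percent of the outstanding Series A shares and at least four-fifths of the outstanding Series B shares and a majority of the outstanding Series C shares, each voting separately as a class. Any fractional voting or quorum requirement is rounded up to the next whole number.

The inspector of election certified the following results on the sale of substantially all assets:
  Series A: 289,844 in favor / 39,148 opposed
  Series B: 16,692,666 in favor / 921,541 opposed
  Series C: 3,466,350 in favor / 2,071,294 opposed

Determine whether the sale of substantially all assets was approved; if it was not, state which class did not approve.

Approved — every class gave the required vote.

Series A: 3/4 of 386295 = 289721.25, rounded up to 289722; 289,722 required, 289,844 in favor — approved.
Series B: 4/5 of 20858726 = 16686980.80, rounded up to 16686981; 16,686,981 required, 16,692,666 in favor — approved.
Series C: a majority of 6929167 is 3464584; 3,464,584 required, 3,466,350 in favor — approved.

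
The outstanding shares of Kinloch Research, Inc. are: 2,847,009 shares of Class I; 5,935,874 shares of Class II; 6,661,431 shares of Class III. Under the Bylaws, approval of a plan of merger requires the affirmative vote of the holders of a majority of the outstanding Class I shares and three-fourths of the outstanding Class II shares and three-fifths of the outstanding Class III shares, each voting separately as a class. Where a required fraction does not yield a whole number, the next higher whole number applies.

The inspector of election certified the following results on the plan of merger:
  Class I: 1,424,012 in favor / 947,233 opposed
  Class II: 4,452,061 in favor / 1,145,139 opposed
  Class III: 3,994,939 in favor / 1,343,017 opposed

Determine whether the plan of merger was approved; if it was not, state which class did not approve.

Class I: a majority of 2847009 is 1423505; 1,423,505 required, 1,424,012 in favor — approved.
Class II: 3/4 of 5935874 = 4451905.50, rounded up to 4451906; 4,451,906 required, 4,452,061 in favor — approved.
Class III: 3/5 of 6661431 = 3996858.60, rounded up to 3996859; 3,996,859 required, 3,994,939 in favor — not approved.

Not approved — the Class III shares did not give the required vote.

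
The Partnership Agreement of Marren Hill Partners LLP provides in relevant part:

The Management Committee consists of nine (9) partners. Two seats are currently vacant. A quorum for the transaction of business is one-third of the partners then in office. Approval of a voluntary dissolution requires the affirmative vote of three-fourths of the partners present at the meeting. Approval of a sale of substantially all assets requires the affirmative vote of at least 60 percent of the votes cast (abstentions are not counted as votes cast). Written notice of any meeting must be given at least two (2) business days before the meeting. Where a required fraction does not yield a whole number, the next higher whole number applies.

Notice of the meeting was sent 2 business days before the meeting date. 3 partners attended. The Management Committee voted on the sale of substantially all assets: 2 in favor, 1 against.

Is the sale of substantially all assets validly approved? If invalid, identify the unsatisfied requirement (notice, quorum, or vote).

Notice: 2 business days given; 2 required (2 ≥ 2). Satisfied.
Quorum: 3 present; quorum is 3. Satisfied.
Vote: the sale of substantially all assets requires three-fifths of the votes cast (3). 3/5 of 3 = 1.80, rounded up to 2, so 2 affirmative votes are needed; 2 voted in favor. Satisfied.

Valid — all requirements satisfied.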